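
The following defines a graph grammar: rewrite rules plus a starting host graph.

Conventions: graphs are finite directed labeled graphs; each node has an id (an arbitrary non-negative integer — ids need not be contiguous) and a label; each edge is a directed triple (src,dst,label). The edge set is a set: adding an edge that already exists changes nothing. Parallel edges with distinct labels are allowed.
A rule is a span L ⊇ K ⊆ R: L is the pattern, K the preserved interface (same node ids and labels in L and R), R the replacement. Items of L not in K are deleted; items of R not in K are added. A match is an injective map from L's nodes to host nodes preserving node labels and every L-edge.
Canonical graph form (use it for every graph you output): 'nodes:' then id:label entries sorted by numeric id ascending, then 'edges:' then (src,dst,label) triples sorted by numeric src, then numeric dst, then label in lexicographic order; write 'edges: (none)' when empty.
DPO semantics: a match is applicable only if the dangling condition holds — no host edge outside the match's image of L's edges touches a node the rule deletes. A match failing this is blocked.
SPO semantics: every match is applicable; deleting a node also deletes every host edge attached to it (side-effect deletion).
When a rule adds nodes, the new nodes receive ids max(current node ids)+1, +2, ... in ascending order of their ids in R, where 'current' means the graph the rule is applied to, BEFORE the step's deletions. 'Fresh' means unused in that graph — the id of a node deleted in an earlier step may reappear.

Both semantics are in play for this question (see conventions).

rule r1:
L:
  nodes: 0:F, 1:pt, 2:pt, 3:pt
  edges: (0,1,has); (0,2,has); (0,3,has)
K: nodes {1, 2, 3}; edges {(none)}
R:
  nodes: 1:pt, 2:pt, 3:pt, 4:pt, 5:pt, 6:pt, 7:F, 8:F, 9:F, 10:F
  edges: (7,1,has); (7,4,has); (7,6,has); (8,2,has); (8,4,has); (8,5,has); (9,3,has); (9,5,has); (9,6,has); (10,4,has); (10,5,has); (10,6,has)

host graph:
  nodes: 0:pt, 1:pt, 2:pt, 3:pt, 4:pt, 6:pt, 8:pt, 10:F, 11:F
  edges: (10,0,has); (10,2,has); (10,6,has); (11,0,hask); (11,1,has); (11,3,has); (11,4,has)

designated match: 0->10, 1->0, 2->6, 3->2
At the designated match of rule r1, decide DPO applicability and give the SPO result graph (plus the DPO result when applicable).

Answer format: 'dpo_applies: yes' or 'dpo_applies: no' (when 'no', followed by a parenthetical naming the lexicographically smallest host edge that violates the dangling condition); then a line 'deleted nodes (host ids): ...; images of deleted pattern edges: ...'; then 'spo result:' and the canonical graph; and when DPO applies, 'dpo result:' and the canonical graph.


dpo_applies: yes
deleted nodes (host ids): 10; images of deleted pattern edges: (10,0,has); (10,2,has); (10,6,has)
spo result:
nodes: 0:pt, 1:pt, 2:pt, 3:pt, 4:pt, 6:pt, 8:pt, 11:F, 12:pt, 13:pt, 14:pt, 15:F, 16:F, 17:F, 18:F
edges: (11,0,hask); (11,1,has); (11,3,has); (11,4,has); (15,0,has); (15,12,has); (15,14,has); (16,6,has); (16,12,has); (16,13,has); (17,2,has); (17,13,has); (17,14,has); (18,12,has); (18,13,has); (18,14,has)
dpo result:
nodes: 0:pt, 1:pt, 2:pt, 3:pt, 4:pt, 6:pt, 8:pt, 11:F, 12:pt, 13:pt, 14:pt, 15:F, 16:F, 17:F, 18:F
edges: (11,0,hask); (11,1,has); (11,3,has); (11,4,has); (15,0,has); (15,12,has); (15,14,has); (16,6,has); (16,12,has); (16,13,has); (17,2,has); (17,13,has); (17,14,has); (18,12,has); (18,13,has); (18,14,has)


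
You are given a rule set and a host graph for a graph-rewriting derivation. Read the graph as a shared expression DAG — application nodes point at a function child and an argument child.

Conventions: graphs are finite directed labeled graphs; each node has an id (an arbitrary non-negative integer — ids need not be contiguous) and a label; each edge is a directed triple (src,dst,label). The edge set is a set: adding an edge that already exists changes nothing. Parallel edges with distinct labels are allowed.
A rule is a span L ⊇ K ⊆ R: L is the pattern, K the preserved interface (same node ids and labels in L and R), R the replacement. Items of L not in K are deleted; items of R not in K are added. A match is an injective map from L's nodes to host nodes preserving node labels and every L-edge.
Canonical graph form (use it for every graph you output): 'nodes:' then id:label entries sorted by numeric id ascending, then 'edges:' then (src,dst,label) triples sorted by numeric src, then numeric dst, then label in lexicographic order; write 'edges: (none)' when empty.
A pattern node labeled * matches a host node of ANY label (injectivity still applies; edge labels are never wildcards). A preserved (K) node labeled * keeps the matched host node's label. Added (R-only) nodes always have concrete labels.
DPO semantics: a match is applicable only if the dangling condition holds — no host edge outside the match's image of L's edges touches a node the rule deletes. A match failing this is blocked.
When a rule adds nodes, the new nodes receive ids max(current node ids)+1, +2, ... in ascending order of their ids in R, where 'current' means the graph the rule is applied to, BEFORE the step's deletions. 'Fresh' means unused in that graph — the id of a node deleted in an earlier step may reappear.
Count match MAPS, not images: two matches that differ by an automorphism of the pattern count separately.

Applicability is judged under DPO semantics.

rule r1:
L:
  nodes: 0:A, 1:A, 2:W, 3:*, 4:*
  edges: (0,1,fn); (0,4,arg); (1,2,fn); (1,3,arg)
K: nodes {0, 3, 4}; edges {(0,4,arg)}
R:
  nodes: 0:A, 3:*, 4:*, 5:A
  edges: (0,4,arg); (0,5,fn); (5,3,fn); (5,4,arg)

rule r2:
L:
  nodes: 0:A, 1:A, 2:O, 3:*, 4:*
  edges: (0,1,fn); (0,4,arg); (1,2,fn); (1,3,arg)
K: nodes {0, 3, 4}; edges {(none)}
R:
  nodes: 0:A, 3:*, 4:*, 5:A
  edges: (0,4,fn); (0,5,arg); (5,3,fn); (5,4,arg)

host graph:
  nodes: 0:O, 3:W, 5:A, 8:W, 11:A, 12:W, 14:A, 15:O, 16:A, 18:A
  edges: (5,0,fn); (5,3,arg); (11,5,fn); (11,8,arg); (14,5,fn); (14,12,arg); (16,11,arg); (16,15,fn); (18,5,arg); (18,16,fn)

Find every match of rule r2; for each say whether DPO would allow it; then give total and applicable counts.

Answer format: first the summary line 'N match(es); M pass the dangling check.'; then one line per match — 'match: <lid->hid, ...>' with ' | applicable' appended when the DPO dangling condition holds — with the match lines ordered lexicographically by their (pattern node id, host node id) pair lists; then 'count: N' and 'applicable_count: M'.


3 match(es); 1 pass the dangling check.
match: 0->11, 1->5, 2->0, 3->3, 4->8
match: 0->14, 1->5, 2->0, 3->3, 4->12
match: 0->18, 1->16, 2->15, 3->11, 4->5 | applicable
count: 3
applicable_count: 1


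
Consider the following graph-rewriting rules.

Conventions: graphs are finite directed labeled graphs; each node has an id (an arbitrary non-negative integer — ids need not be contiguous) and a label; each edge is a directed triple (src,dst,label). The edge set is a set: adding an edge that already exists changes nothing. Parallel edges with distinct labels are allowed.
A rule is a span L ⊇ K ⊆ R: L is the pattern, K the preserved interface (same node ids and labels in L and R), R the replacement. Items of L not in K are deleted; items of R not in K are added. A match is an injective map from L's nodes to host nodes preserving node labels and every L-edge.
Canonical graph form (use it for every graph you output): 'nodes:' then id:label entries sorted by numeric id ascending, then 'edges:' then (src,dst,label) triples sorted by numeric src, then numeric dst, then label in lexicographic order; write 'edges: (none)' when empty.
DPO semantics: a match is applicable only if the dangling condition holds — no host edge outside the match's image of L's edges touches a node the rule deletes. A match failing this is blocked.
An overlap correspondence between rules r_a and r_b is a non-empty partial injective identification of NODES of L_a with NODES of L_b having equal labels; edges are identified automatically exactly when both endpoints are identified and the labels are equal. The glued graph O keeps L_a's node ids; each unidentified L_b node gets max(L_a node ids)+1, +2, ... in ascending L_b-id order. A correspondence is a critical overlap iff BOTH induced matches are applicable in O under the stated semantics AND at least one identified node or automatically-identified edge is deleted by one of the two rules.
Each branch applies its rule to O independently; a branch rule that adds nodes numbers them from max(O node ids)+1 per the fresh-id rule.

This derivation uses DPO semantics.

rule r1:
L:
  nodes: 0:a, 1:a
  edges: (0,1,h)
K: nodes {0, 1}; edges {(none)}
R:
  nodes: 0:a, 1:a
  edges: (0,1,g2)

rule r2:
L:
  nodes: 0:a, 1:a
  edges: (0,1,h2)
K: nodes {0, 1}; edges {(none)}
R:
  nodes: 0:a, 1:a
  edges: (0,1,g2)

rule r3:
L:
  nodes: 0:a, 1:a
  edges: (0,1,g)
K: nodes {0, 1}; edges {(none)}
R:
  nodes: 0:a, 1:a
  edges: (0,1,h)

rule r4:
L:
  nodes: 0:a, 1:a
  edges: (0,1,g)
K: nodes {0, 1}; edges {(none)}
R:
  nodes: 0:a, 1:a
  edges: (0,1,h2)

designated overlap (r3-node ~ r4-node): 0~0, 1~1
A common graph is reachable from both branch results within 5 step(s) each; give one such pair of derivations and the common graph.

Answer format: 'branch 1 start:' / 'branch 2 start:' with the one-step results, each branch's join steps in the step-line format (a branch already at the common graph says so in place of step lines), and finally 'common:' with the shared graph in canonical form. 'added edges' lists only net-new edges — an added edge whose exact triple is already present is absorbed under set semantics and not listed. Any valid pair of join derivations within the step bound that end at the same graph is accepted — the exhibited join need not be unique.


branch 1 start:
nodes: 0:a, 1:a
edges: (0,1,h)
branch 2 start:
nodes: 0:a, 1:a
edges: (0,1,h2)
branch 1 step 1: rule r1; match: 0->0, 1->1; deleted nodes (none); deleted edges (0,1,h); added nodes (none); added edges (0,1,g2); result: nodes: 0:a, 1:a edges: (0,1,g2)
branch 2 step 1: rule r2; match: 0->0, 1->1; deleted nodes (none); deleted edges (0,1,h2); added nodes (none); added edges (0,1,g2); result: nodes: 0:a, 1:a edges: (0,1,g2)
common:
nodes: 0:a, 1:a
edges: (0,1,g2)


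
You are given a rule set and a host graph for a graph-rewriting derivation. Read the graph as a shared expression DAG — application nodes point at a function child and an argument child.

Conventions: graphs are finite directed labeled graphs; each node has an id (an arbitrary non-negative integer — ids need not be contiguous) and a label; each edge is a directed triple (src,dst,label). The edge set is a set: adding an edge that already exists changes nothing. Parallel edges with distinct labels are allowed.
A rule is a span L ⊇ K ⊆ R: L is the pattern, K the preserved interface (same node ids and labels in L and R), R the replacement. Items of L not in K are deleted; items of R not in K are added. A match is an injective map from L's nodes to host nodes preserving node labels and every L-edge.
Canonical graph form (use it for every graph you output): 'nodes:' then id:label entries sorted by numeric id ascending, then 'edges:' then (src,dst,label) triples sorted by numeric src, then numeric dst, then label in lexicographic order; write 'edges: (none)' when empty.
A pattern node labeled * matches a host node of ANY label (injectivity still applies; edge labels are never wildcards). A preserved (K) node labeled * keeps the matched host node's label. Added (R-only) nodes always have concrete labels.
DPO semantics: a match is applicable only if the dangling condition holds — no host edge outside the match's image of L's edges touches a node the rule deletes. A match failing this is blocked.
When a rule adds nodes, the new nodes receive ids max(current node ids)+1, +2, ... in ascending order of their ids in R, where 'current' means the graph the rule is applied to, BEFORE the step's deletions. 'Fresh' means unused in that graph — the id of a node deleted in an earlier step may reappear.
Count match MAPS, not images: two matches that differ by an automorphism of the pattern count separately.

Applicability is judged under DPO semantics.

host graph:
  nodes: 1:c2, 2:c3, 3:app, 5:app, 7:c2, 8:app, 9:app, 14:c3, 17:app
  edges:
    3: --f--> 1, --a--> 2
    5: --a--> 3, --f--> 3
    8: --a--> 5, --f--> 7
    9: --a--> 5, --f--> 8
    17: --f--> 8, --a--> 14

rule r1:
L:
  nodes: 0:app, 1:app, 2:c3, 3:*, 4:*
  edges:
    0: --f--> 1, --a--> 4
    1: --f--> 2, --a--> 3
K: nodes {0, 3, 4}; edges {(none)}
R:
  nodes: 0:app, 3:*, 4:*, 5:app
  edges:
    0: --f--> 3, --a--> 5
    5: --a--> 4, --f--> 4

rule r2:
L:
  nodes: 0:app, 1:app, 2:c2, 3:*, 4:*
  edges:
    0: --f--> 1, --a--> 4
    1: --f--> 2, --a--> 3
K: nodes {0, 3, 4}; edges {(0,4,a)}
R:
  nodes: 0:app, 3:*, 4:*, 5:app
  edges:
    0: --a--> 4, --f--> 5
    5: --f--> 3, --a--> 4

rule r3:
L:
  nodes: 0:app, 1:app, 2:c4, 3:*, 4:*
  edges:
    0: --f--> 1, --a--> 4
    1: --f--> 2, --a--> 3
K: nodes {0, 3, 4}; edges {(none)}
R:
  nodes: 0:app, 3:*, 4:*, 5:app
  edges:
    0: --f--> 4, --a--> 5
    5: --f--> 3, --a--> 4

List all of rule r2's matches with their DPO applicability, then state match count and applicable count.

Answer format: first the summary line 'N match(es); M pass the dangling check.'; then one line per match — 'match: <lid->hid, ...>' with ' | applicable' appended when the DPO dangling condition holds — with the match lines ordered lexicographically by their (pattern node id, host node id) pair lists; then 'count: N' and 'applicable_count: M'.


1 match(es); 0 pass the dangling check.
match: 0->17, 1->8, 2->7, 3->5, 4->14
count: 1
applicable_count: 0


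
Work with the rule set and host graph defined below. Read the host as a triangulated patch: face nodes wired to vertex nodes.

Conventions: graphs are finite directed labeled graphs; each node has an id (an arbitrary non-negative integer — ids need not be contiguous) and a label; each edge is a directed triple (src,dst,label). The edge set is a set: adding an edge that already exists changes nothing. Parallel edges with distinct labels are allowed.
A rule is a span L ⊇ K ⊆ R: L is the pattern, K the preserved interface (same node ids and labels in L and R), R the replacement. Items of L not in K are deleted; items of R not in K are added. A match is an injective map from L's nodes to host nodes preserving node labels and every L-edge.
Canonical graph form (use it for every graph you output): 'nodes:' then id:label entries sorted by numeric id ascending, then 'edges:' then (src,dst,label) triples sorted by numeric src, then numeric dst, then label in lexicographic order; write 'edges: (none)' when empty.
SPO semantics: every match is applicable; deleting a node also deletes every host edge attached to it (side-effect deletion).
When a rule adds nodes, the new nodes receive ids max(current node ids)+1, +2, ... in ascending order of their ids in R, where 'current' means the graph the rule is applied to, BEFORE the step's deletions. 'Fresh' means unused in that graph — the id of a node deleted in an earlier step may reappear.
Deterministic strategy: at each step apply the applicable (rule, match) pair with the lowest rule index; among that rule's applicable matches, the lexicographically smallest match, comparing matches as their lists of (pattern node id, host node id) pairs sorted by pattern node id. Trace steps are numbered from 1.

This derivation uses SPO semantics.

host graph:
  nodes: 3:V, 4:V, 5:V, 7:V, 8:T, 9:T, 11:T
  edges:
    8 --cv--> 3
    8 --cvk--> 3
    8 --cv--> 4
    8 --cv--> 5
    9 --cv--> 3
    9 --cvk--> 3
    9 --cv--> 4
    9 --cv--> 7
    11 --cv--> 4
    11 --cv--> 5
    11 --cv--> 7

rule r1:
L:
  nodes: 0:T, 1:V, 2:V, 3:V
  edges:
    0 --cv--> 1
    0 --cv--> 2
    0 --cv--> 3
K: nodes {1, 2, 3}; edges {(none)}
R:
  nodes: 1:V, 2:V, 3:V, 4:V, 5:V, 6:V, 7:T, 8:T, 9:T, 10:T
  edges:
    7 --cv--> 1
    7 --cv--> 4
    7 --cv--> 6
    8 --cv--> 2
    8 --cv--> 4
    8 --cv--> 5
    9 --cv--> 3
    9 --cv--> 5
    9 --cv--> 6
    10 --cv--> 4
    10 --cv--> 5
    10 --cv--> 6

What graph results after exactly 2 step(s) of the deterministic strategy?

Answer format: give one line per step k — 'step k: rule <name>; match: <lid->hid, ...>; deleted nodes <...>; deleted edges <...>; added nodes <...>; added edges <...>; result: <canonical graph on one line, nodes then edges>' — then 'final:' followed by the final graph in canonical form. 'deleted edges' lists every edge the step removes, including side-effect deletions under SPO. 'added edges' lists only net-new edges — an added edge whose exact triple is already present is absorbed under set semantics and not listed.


step 1: rule r1; match: 0->8, 1->3, 2->4, 3->5; deleted nodes 8; deleted edges (8,3,cv); (8,3,cvk); (8,4,cv); (8,5,cv); added nodes 12, 13, 14, 15, 16, 17, 18; added edges (15,3,cv); (15,12,cv); (15,14,cv); (16,4,cv); (16,12,cv); (16,13,cv); (17,5,cv); (17,13,cv); (17,14,cv); (18,12,cv); (18,13,cv); (18,14,cv); result: nodes: 3:V, 4:V, 5:V, 7:V, 9:T, 11:T, 12:V, 13:V, 14:V, 15:T, 16:T, 17:T, 18:T edges: (9,3,cv); (9,3,cvk); (9,4,cv); (9,7,cv); (11,4,cv); (11,5,cv); (11,7,cv); (15,3,cv); (15,12,cv); (15,14,cv); (16,4,cv); (16,12,cv); (16,13,cv); (17,5,cv); (17,13,cv); (17,14,cv); (18,12,cv); (18,13,cv); (18,14,cv)
step 2: rule r1; match: 0->9, 1->3, 2->4, 3->7; deleted nodes 9; deleted edges (9,3,cv); (9,3,cvk); (9,4,cv); (9,7,cv); added nodes 19, 20, 21, 22, 23, 24, 25; added edges (22,3,cv); (22,19,cv); (22,21,cv); (23,4,cv); (23,19,cv); (23,20,cv); (24,7,cv); (24,20,cv); (24,21,cv); (25,19,cv); (25,20,cv); (25,21,cv); result: nodes: 3:V, 4:V, 5:V, 7:V, 11:T, 12:V, 13:V, 14:V, 15:T, 16:T, 17:T, 18:T, 19:V, 20:V, 21:V, 22:T, 23:T, 24:T, 25:T edges: (11,4,cv); (11,5,cv); (11,7,cv); (15,3,cv); (15,12,cv); (15,14,cv); (16,4,cv); (16,12,cv); (16,13,cv); (17,5,cv); (17,13,cv); (17,14,cv); (18,12,cv); (18,13,cv); (18,14,cv); (22,3,cv); (22,19,cv); (22,21,cv); (23,4,cv); (23,19,cv); (23,20,cv); (24,7,cv); (24,20,cv); (24,21,cv); (25,19,cv); (25,20,cv); (25,21,cv)
final:
nodes: 3:V, 4:V, 5:V, 7:V, 11:T, 12:V, 13:V, 14:V, 15:T, 16:T, 17:T, 18:T, 19:V, 20:V, 21:V, 22:T, 23:T, 24:T, 25:T
edges: (11,4,cv); (11,5,cv); (11,7,cv); (15,3,cv); (15,12,cv); (15,14,cv); (16,4,cv); (16,12,cv); (16,13,cv); (17,5,cv); (17,13,cv); (17,14,cv); (18,12,cv); (18,13,cv); (18,14,cv); (22,3,cv); (22,19,cv); (22,21,cv); (23,4,cv); (23,19,cv); (23,20,cv); (24,7,cv); (24,20,cv); (24,21,cv); (25,19,cv); (25,20,cv); (25,21,cv)


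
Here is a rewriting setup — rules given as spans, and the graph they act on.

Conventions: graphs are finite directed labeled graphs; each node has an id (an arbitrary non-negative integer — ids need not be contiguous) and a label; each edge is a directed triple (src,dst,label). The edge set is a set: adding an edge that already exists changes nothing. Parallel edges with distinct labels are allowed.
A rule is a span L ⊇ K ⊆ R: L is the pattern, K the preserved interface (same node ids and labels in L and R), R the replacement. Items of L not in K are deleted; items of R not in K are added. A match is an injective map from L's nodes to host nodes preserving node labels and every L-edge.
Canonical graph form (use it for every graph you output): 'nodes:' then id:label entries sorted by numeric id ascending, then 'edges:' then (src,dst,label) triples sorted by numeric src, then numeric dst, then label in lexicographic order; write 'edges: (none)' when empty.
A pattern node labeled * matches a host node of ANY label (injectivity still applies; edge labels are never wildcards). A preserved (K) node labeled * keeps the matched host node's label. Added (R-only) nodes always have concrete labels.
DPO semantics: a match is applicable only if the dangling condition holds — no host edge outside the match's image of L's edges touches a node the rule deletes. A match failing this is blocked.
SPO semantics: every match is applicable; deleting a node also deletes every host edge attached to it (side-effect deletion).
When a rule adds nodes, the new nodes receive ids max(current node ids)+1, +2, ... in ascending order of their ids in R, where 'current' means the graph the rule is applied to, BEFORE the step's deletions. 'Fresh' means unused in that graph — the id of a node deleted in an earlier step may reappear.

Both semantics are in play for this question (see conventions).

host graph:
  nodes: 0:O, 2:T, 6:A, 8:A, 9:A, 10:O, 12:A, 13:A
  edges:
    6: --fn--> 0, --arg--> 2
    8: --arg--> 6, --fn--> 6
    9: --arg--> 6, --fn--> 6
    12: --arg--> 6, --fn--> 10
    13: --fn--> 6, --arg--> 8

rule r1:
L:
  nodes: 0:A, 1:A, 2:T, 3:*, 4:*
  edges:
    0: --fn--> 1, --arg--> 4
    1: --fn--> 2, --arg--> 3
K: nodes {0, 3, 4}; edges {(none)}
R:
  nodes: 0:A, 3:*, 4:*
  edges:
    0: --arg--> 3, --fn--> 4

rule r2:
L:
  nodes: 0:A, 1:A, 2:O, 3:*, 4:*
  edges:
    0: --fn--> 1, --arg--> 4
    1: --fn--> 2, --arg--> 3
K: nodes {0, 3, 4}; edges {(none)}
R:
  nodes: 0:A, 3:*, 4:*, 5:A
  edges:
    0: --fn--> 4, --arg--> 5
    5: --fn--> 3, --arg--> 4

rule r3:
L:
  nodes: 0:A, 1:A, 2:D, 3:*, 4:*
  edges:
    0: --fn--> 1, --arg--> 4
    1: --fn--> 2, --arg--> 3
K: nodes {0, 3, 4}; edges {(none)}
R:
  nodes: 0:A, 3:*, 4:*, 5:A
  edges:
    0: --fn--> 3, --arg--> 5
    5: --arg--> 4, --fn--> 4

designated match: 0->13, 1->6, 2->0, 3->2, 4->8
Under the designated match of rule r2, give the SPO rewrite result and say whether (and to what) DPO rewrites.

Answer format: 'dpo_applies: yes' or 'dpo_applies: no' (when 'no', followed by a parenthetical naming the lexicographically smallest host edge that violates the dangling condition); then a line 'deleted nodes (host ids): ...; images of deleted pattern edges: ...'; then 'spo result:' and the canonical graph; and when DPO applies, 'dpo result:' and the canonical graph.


dpo_applies: no
(the rule deletes node 6, which keeps host edge (8,6,arg) outside the match image — the dangling condition fails, DPO blocks; SPO proceeds and side-deletes such edges)
deleted nodes (host ids): 0, 6; images of deleted pattern edges: (6,0,fn); (6,2,arg); (13,6,fn); (13,8,arg)
spo result:
nodes: 2:T, 8:A, 9:A, 10:O, 12:A, 13:A, 14:A
edges: (12,10,fn); (13,8,fn); (13,14,arg); (14,2,fn); (14,8,arg)


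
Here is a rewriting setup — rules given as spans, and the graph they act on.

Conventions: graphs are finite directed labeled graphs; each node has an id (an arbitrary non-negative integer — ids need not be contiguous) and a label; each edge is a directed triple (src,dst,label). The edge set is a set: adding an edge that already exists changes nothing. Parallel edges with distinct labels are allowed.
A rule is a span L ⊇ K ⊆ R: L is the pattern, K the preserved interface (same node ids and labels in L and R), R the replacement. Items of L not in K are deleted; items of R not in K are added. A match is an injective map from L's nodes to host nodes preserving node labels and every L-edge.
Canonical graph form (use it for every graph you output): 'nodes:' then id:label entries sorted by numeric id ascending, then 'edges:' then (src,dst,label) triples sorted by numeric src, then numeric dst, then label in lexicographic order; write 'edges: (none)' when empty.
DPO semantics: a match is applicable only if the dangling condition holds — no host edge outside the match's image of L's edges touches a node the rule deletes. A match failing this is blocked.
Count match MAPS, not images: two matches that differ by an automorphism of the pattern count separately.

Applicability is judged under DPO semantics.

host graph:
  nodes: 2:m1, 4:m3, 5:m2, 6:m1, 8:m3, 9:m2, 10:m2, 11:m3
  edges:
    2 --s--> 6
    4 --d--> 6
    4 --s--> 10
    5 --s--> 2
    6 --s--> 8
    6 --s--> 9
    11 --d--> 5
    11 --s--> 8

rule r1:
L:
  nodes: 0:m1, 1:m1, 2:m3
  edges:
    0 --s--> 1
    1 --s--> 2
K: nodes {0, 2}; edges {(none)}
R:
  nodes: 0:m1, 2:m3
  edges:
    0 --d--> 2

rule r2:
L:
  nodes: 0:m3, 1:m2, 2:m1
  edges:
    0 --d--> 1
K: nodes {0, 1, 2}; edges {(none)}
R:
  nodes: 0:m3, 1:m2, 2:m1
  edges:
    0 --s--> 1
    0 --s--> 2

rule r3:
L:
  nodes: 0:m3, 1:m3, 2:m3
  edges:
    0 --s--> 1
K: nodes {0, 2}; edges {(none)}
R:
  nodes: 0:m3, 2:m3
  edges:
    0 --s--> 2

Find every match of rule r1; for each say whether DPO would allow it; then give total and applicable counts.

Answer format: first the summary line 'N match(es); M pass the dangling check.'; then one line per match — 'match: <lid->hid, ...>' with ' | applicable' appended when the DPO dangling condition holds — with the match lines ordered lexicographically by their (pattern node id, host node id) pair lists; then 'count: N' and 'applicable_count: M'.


1 match(es); 0 pass the dangling check.
match: 0->2, 1->6, 2->8
count: 1
applicable_count: 0


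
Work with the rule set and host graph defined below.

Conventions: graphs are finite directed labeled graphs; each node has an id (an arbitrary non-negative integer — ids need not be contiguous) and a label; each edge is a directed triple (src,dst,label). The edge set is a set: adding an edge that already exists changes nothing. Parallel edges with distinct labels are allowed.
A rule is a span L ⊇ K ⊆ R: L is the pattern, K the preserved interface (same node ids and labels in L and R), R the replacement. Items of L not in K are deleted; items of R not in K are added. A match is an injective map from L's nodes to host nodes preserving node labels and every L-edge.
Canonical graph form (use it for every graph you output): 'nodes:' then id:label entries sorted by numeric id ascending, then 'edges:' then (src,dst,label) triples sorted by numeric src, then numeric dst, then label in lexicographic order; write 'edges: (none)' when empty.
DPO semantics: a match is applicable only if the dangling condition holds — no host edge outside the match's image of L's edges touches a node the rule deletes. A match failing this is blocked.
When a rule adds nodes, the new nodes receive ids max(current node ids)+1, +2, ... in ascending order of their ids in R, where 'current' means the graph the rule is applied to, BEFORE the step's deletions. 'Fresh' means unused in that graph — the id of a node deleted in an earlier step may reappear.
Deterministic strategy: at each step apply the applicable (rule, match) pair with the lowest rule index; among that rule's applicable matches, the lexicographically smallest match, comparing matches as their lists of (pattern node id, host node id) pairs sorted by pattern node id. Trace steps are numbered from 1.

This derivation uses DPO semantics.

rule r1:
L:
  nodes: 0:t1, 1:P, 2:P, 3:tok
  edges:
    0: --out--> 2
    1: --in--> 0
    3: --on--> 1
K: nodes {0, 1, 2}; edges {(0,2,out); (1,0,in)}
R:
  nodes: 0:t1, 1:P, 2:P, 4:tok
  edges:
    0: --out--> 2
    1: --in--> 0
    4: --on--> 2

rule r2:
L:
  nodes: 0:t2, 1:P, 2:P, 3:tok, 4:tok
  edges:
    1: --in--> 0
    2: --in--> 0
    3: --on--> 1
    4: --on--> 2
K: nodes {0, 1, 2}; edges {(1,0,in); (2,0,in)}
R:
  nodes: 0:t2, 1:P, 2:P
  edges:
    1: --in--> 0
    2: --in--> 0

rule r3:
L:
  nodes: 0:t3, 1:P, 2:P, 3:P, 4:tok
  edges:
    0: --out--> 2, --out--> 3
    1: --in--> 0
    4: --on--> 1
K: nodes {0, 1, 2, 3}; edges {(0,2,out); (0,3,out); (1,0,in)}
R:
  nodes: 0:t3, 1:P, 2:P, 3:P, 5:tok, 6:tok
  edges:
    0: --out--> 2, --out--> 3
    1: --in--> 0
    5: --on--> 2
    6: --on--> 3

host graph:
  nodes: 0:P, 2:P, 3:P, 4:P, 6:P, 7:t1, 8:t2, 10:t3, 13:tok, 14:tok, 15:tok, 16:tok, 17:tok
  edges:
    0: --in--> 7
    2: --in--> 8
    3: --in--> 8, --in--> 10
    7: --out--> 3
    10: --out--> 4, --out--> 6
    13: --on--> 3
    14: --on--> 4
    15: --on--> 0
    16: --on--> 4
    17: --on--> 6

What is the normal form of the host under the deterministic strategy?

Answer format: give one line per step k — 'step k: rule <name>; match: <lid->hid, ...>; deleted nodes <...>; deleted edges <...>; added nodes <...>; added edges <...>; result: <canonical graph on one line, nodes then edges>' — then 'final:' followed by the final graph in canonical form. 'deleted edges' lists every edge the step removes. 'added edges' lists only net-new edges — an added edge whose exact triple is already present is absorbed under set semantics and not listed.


step 1: rule r1; match: 0->7, 1->0, 2->3, 3->15; deleted nodes 15; deleted edges (15,0,on); added nodes 18; added edges (18,3,on); result: nodes: 0:P, 2:P, 3:P, 4:P, 6:P, 7:t1, 8:t2, 10:t3, 13:tok, 14:tok, 16:tok, 17:tok, 18:tok edges: (0,7,in); (2,8,in); (3,8,in); (3,10,in); (7,3,out); (10,4,out); (10,6,out); (13,3,on); (14,4,on); (16,4,on); (17,6,on); (18,3,on)
step 2: rule r3; match: 0->10, 1->3, 2->4, 3->6, 4->13; deleted nodes 13; deleted edges (13,3,on); added nodes 19, 20; added edges (19,4,on); (20,6,on); result: nodes: 0:P, 2:P, 3:P, 4:P, 6:P, 7:t1, 8:t2, 10:t3, 14:tok, 16:tok, 17:tok, 18:tok, 19:tok, 20:tok edges: (0,7,in); (2,8,in); (3,8,in); (3,10,in); (7,3,out); (10,4,out); (10,6,out); (14,4,on); (16,4,on); (17,6,on); (18,3,on); (19,4,on); (20,6,on)
step 3: rule r3; match: 0->10, 1->3, 2->4, 3->6, 4->18; deleted nodes 18; deleted edges (18,3,on); added nodes 21, 22; added edges (21,4,on); (22,6,on); result: nodes: 0:P, 2:P, 3:P, 4:P, 6:P, 7:t1, 8:t2, 10:t3, 14:tok, 16:tok, 17:tok, 19:tok, 20:tok, 21:tok, 22:tok edges: (0,7,in); (2,8,in); (3,8,in); (3,10,in); (7,3,out); (10,4,out); (10,6,out); (14,4,on); (16,4,on); (17,6,on); (19,4,on); (20,6,on); (21,4,on); (22,6,on)
final:
nodes: 0:P, 2:P, 3:P, 4:P, 6:P, 7:t1, 8:t2, 10:t3, 14:tok, 16:tok, 17:tok, 19:tok, 20:tok, 21:tok, 22:tok
edges: (0,7,in); (2,8,in); (3,8,in); (3,10,in); (7,3,out); (10,4,out); (10,6,out); (14,4,on); (16,4,on); (17,6,on); (19,4,on); (20,6,on); (21,4,on); (22,6,on)


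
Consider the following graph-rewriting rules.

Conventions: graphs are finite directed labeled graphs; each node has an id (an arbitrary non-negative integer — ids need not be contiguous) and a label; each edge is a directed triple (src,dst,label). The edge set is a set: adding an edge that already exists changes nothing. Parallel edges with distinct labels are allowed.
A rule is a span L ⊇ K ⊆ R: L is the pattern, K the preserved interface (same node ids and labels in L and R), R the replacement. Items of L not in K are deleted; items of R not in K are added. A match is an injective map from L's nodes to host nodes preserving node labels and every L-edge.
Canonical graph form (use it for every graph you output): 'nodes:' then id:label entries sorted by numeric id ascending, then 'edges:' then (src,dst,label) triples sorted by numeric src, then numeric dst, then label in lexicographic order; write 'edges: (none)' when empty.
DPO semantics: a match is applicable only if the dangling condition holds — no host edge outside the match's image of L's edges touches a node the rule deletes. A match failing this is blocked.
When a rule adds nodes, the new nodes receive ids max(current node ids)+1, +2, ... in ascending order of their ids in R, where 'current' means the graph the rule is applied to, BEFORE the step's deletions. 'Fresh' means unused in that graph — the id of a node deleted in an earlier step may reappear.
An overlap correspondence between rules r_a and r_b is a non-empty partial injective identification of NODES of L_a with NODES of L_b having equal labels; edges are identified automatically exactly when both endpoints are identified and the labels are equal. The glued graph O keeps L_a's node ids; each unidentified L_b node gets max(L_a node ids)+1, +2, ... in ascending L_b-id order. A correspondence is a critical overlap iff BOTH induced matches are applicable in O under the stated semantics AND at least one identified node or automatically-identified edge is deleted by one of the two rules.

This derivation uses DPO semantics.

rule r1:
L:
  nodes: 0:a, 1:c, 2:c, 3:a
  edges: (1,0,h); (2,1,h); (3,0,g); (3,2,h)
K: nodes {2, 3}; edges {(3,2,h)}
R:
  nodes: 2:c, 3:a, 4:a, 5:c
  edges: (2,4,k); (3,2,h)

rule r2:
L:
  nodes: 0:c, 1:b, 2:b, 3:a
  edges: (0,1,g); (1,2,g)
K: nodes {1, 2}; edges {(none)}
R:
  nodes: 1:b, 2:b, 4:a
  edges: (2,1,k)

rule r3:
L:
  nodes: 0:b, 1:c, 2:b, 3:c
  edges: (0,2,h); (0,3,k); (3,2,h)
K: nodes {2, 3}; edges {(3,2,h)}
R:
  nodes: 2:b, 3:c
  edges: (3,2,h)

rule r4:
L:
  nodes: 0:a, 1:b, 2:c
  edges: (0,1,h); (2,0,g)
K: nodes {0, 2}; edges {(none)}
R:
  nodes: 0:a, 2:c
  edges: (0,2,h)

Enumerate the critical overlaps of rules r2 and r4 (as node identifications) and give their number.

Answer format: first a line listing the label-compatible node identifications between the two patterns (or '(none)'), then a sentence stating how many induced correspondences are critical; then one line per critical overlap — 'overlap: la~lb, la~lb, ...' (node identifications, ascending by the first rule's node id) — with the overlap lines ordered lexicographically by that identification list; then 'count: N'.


label-compatible node identifications between L(r2) and L(r4): 0~2, 1~1, 2~1, 3~0
0 of the induced correspondences are critical overlaps of r2 and r4.
count: 0


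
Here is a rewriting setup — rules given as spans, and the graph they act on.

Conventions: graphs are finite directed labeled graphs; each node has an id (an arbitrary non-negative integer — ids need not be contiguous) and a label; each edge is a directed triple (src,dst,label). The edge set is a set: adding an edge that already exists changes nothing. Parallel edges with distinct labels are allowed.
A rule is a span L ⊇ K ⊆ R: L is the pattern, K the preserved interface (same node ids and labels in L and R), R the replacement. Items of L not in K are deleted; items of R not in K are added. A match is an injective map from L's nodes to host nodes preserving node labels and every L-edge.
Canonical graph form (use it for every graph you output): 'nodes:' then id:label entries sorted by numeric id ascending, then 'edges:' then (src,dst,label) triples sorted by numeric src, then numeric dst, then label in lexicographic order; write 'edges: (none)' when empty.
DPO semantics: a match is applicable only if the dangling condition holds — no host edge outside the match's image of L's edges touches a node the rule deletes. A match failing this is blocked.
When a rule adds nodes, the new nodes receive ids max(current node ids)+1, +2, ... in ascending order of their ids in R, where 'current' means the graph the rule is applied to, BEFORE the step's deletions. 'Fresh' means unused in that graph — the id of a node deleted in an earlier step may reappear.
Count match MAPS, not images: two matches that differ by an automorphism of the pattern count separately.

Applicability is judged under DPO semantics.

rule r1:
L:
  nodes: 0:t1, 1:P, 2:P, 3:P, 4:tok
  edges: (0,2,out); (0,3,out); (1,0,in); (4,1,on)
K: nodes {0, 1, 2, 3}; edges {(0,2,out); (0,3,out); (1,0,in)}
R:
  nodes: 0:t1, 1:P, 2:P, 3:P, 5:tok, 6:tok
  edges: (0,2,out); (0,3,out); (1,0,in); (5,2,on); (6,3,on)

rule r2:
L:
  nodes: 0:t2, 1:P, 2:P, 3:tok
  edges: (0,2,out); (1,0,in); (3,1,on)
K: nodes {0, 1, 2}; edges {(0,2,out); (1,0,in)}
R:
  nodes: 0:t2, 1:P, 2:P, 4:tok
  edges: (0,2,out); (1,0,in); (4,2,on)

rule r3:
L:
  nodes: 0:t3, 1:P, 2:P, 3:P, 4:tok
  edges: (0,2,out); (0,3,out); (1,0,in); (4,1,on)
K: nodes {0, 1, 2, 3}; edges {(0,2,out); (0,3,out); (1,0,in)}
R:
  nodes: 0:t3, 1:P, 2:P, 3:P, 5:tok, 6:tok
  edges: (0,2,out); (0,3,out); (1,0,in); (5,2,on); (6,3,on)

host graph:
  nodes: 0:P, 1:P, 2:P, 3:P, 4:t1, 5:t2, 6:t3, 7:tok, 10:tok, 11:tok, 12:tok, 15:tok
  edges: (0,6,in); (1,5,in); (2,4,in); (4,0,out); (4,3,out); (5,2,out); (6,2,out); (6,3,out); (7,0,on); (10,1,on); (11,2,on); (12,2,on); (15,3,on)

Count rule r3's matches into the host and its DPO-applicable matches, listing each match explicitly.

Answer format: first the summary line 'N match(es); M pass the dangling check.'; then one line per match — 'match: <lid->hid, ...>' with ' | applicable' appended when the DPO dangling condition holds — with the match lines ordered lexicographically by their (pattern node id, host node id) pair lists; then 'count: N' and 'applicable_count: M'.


2 match(es); 2 pass the dangling check.
match: 0->6, 1->0, 2->2, 3->3, 4->7 | applicable
match: 0->6, 1->0, 2->3, 3->2, 4->7 | applicable
count: 2
applicable_count: 2


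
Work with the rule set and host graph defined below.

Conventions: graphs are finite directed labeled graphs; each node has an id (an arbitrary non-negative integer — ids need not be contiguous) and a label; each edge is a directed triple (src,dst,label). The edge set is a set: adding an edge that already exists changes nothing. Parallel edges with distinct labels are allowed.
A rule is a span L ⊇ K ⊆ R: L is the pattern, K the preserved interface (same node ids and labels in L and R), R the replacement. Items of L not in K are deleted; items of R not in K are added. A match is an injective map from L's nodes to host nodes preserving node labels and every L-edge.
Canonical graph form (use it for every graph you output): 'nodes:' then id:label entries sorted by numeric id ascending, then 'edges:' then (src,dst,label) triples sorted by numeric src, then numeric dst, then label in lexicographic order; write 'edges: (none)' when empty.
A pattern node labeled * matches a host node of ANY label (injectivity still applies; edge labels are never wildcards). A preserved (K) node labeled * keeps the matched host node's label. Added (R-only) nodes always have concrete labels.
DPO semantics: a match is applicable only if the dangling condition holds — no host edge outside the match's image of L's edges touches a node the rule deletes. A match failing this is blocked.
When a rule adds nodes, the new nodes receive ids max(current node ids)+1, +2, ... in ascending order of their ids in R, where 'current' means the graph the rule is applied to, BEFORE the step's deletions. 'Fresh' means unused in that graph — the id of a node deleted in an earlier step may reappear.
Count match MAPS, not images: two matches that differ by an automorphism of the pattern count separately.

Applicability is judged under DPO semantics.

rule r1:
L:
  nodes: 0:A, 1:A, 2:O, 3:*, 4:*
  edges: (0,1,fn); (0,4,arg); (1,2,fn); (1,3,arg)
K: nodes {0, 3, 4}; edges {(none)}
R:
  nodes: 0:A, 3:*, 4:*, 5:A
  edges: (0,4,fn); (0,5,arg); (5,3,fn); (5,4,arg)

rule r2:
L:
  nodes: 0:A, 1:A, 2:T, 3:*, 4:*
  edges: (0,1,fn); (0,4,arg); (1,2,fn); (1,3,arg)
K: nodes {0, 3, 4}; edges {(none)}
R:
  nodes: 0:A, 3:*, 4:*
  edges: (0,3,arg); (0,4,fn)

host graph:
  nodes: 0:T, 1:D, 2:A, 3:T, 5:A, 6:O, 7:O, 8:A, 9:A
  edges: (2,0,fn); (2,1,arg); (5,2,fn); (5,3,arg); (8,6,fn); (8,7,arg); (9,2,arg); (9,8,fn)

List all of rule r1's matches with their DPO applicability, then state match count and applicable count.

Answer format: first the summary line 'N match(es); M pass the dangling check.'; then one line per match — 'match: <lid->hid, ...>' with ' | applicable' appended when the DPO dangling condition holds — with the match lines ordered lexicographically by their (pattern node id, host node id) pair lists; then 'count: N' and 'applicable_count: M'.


1 match(es); 1 pass the dangling check.
match: 0->9, 1->8, 2->6, 3->7, 4->2 | applicable
count: 1
applicable_count: 1


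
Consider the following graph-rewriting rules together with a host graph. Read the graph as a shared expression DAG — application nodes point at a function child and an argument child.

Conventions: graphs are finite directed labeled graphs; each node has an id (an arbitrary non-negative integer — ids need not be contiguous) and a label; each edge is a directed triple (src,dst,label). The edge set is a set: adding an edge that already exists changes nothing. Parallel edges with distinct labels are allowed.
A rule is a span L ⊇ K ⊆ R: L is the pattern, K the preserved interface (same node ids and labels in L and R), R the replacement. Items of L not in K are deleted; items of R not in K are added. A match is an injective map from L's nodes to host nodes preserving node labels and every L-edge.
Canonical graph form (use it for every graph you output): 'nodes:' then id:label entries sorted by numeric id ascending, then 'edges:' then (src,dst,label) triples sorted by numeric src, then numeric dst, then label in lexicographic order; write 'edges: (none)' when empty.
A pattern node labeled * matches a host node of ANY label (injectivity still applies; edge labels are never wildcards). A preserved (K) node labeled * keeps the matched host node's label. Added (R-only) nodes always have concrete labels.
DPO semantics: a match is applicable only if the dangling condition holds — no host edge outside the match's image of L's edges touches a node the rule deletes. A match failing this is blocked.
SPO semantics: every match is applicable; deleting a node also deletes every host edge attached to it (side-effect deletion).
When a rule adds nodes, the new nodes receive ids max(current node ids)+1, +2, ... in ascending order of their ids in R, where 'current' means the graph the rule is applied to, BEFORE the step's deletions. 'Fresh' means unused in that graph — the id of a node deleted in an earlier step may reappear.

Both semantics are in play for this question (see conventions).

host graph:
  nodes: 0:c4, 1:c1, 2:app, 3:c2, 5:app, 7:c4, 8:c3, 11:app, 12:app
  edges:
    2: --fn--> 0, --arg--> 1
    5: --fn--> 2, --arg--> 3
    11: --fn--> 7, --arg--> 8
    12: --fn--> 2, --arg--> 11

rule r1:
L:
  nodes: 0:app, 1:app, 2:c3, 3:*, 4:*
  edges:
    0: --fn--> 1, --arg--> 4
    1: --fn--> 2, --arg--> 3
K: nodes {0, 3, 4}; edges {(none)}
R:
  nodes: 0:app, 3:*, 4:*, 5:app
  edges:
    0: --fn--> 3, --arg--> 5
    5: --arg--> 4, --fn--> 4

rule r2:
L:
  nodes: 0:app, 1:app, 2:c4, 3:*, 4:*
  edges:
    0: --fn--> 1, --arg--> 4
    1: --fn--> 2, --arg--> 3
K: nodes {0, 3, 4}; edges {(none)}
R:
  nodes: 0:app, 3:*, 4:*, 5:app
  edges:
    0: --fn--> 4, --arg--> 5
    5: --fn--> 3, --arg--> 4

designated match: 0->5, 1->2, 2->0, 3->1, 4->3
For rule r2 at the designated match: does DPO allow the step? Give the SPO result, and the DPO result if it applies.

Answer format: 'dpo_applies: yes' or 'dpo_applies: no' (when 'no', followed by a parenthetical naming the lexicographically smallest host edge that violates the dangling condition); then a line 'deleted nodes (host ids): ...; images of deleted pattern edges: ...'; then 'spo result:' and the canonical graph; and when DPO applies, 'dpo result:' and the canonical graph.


dpo_applies: no
(the rule deletes node 2, which keeps host edge (12,2,fn) outside the match image — the dangling condition fails, DPO blocks; SPO proceeds and side-deletes such edges)
deleted nodes (host ids): 0, 2; images of deleted pattern edges: (2,0,fn); (2,1,arg); (5,2,fn); (5,3,arg)
spo result:
nodes: 1:c1, 3:c2, 5:app, 7:c4, 8:c3, 11:app, 12:app, 13:app
edges: (5,3,fn); (5,13,arg); (11,7,fn); (11,8,arg); (12,11,arg); (13,1,fn); (13,3,arg)
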